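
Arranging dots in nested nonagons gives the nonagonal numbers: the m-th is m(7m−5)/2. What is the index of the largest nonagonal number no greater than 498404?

Solve n(7n−5)/2 ≤ 498404 for integer n.
n = 377 gives 496509 ≤ 498404, while n = 378 gives 499149 > 498404; so the answer is index 377.

377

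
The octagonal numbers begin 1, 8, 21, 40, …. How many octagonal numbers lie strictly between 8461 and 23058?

The n-th octagonal number is n(3n−2).
Smallest index with value > 8461: n = 54 (giving 8640).
Largest index with value < 23058: n = 88 (giving 23056).
Indices 54 through 88: 35 terms.

35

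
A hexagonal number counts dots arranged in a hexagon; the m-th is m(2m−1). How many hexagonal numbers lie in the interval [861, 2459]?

15

The n-th hexagonal number is n(2n−1).
Smallest index with value ≥ 861: n = 21 (giving 861).
Largest index with value ≤ 2459: n = 35 (giving 2415).
Indices 21 through 35: 15 terms.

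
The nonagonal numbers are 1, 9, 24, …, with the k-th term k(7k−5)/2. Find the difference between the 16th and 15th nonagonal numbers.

Consecutive nonagonal numbers differ by 7n − 6: here 7·16 − 6 = 106.

106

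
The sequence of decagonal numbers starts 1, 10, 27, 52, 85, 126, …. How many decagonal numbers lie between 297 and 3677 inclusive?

22

The n-th decagonal number is n(4n−3).
Smallest index with value ≥ 297: n = 9 (giving 297).
Largest index with value ≤ 3677: n = 30 (giving 3510).
Indices 9 through 30: 22 terms.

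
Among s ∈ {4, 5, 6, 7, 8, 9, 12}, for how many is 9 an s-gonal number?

2

s = 4: P(4, 3) = 9. ✓
s = 5: P(5, 2) = 5 and P(5, 3) = 12; 9 is not s-gonal.
s = 6: P(6, 2) = 6 and P(6, 3) = 15; 9 is not s-gonal.
s = 7: P(7, 2) = 7 and P(7, 3) = 18; 9 is not s-gonal.
s = 8: P(8, 2) = 8 and P(8, 3) = 21; 9 is not s-gonal.
s = 9: P(9, 2) = 9. ✓
s = 12: P(12, 1) = 1 and P(12, 2) = 12; 9 is not s-gonal.
Hits: s ∈ {4, 9} → 2.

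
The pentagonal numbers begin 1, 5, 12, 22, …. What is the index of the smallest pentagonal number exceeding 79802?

231

Solve n(3n−1)/2 > 79802 for integer n.
The largest n with value ≤ 79802 is 230 (since 79235 ≤ 79802 < 79926), so the first above is n = 231, value 79926.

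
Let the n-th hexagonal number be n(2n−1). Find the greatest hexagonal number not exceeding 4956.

Solve n(2n−1) ≤ 4956 for integer n.
n = 50 gives 4950 ≤ 4956, while n = 51 gives 5151 > 4956; so the answer is 4950.

4950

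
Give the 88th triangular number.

88·89/2 = 7832/2 = 3916.

3916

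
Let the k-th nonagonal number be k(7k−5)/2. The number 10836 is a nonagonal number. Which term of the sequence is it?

56

Set n(7n−5)/2 = 10836, giving 7n² − 5n − 21672 = 0.
The discriminant is 25 + 56·10836 = 606841, and √606841 = 779.
So n = (5 + 779) / 14 = 784/14 = 56.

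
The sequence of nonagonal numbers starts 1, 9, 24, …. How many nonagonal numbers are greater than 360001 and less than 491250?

The n-th nonagonal number is n(7n−5)/2.
Smallest index with value > 360001: n = 322 (giving 362089).
Largest index with value < 491250: n = 374 (giving 488631).
Indices 322 through 374: 53 terms.

53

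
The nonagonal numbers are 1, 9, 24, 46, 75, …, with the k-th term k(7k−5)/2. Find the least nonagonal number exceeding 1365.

1491

Solve n(7n−5)/2 > 1365 for integer n.
The largest n with value ≤ 1365 is 20 (since 1350 ≤ 1365 < 1491), so the first above is n = 21, value 1491.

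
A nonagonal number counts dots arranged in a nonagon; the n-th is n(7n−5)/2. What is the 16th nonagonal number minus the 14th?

16·(7·16 − 5)/2 = 856 and 14·(7·14 − 5)/2 = 651.
Difference: 856 − 651 = 205.

205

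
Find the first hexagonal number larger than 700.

703

Solve n(2n−1) > 700 for integer n.
The largest n with value ≤ 700 is 18 (since 630 ≤ 700 < 703), so the first above is n = 19, value 703.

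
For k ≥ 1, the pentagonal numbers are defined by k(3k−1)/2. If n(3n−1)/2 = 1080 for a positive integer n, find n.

Set n(3n−1)/2 = 1080, giving 3n² − n − 2160 = 0.
The discriminant is 1 + 24·1080 = 25921, and √25921 = 161.
So n = (1 + 161) / 6 = 162/6 = 27.
Check: 27·(3·27 − 1)/2 = 1080. ✓

27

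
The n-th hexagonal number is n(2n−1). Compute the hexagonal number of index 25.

1225

The 25th hexagonal number is n(2n−1) with n = 25.
25·(2·25 − 1) = 25·49 = 1225.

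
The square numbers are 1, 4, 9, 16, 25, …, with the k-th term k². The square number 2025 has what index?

45

We need n² = 2025, so n = √2025 = 45.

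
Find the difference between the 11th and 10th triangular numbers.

Consecutive triangular numbers differ by n: T_{11} − T_{10} = 11.

11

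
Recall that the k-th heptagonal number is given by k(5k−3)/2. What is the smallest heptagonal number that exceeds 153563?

Solve n(5n−3)/2 > 153563 for integer n.
The largest n with value ≤ 153563 is 248 (since 153388 ≤ 153563 < 154629), so the first above is n = 249, value 154629.

154629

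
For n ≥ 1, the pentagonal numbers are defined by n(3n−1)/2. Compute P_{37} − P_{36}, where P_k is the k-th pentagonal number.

Consecutive pentagonal numbers differ by 3n − 2: here 3·37 − 2 = 109.

109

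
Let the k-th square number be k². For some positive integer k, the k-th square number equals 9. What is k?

We need n² = 9, so n = √9 = 3.

3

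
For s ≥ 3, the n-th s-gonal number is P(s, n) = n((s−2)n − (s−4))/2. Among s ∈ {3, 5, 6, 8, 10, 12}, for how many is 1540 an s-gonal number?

3

s = 3: P(3, 55) = 1540. ✓
s = 5: P(5, 32) = 1520 and P(5, 33) = 1617; 1540 is not s-gonal.
s = 6: P(6, 28) = 1540. ✓
s = 8: P(8, 22) = 1408 and P(8, 23) = 1541; 1540 is not s-gonal.
s = 10: P(10, 20) = 1540. ✓
s = 12: P(12, 17) = 1377 and P(12, 18) = 1548; 1540 is not s-gonal.
Hits: s ∈ {3, 6, 10} → 3.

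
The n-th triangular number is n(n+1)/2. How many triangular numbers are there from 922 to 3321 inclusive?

The n-th triangular number is n(n+1)/2.
Smallest index with value ≥ 922: n = 43 (giving 946).
Largest index with value ≤ 3321: n = 81 (giving 3321).
Indices 43 through 81: 39 terms.

39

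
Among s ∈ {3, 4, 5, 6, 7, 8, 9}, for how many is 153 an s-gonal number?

2

s = 3: P(3, 17) = 153. ✓
s = 4: P(4, 12) = 144 and P(4, 13) = 169; 153 is not s-gonal.
s = 5: P(5, 10) = 145 and P(5, 11) = 176; 153 is not s-gonal.
s = 6: P(6, 9) = 153. ✓
s = 7: P(7, 8) = 148 and P(7, 9) = 189; 153 is not s-gonal.
s = 8: P(8, 7) = 133 and P(8, 8) = 176; 153 is not s-gonal.
s = 9: P(9, 6) = 111 and P(9, 7) = 154; 153 is not s-gonal.
Hits: s ∈ {3, 6} → 2.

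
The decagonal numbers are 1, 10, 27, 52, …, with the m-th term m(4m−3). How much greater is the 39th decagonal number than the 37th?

39·(4·39 − 3) = 5967 and 37·(4·37 − 3) = 5365.
Difference: 5967 − 5365 = 602.

602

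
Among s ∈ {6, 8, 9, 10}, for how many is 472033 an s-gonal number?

1

s = 6: P(6, 486) = 471906 and P(6, 487) = 473851; 472033 is not s-gonal.
s = 8: P(8, 397) = 472033. ✓
s = 9: P(9, 367) = 470494 and P(9, 368) = 473064; 472033 is not s-gonal.
s = 10: P(10, 343) = 469567 and P(10, 344) = 472312; 472033 is not s-gonal.
Hits: s ∈ {8} → 1.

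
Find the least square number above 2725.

Solve n² > 2725 for integer n.
The largest n with value ≤ 2725 is 52 (since 2704 ≤ 2725 < 2809), so the first above is n = 53, value 2809.

2809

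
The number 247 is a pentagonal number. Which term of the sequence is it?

Set n(3n−1)/2 = 247, giving 3n² − n − 494 = 0.
So n = (1 + 77) / 6 = 78/6 = 13.

13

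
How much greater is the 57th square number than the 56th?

113

n² − (n−1)² = 2n − 1, so 57² − 56² = 2·57 − 1 = 113.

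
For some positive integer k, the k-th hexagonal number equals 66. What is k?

6

Set n(2n−1) = 66, giving 2n² − n − 66 = 0.
The discriminant is 1 + 8·66 = 529, and √529 = 23.
So n = (1 + 23) / 4 = 24/4 = 6.
Check: 6·(2·6 − 1) = 66. ✓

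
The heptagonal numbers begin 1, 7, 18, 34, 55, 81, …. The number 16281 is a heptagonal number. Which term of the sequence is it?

81

Set n(5n−3)/2 = 16281, giving 5n² − 3n − 32562 = 0.
The discriminant is 9 + 40·16281 = 651249, and √651249 = 807.
So n = (3 + 807) / 10 = 810/10 = 81.
Check: 81·(5·81 − 3)/2 = 16281. ✓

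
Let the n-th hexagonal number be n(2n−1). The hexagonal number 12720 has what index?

Set n(2n−1) = 12720, giving 2n² − n − 12720 = 0.
The discriminant is 1 + 8·12720 = 101761, and √101761 = 319.
So n = (1 + 319) / 4 = 320/4 = 80.

80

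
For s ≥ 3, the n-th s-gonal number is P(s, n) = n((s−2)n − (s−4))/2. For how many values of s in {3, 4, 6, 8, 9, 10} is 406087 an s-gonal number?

1

s = 3: P(3, 900) = 405450 and P(3, 901) = 406351; 406087 is not s-gonal.
s = 4: P(4, 637) = 405769 and P(4, 638) = 407044; 406087 is not s-gonal.
s = 6: P(6, 450) = 404550 and P(6, 451) = 406351; 406087 is not s-gonal.
s = 8: P(8, 368) = 405536 and P(8, 369) = 407745; 406087 is not s-gonal.
s = 9: P(9, 340) = 403750 and P(9, 341) = 406131; 406087 is not s-gonal.
s = 10: P(10, 319) = 406087. ✓
Hits: s ∈ {10} → 1.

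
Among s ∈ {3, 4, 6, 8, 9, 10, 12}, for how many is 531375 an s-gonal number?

1

s = 3: P(3, 1030) = 530965 and P(3, 1031) = 531996; 531375 is not s-gonal.
s = 4: P(4, 728) = 529984 and P(4, 729) = 531441; 531375 is not s-gonal.
s = 6: P(6, 515) = 529935 and P(6, 516) = 531996; 531375 is not s-gonal.
s = 8: P(8, 421) = 530881 and P(8, 422) = 533408; 531375 is not s-gonal.
s = 9: P(9, 390) = 531375. ✓
s = 10: P(10, 364) = 528892 and P(10, 365) = 531805; 531375 is not s-gonal.
s = 12: P(12, 326) = 530076 and P(12, 327) = 533337; 531375 is not s-gonal.
Hits: s ∈ {9} → 1.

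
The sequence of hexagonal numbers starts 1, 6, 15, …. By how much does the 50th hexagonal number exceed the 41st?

1629

50·(2·50 − 1) = 4950 and 41·(2·41 − 1) = 3321.
Difference: 4950 − 3321 = 1629.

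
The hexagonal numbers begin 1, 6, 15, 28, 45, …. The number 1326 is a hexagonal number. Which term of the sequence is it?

26

Set n(2n−1) = 1326, giving 2n² − n − 1326 = 0.
So n = (1 + 103) / 4 = 104/4 = 26.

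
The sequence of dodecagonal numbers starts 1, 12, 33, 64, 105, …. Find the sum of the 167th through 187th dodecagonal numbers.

3278527

Σ i(5i−4) = 5Σi² − 4Σi over i = 167..187.
Σi = 17578 − 13861 = 3717 and Σi² = 2197250 − 1538571 = 658679.
5·658679 − 4·3717 = 3278527.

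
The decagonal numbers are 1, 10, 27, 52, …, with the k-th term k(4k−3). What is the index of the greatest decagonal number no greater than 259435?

255

Solve n(4n−3) ≤ 259435 for integer n.
n = 255 gives 259335 ≤ 259435, while n = 256 gives 261376 > 259435; so the answer is index 255.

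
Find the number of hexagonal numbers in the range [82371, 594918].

The n-th hexagonal number is n(2n−1).
Smallest index with value ≥ 82371: n = 204 (giving 83028).
Largest index with value ≤ 594918: n = 545 (giving 593505).
Indices 204 through 545: 342 terms.

342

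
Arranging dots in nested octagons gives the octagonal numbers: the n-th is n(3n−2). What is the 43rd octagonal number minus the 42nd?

Consecutive octagonal numbers differ by 6n − 5: here 6·43 − 5 = 253.

253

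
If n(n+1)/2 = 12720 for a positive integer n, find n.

Set n(n+1)/2 = 12720, giving n² + n − 25440 = 0.
So n = (-1 + 319) / 2 = 318/2 = 159.
Check: 159·160/2 = 12720. ✓

159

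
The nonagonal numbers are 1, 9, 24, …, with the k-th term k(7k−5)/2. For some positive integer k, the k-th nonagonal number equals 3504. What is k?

Set n(7n−5)/2 = 3504, giving 7n² − 5n − 7008 = 0.
The discriminant is 25 + 56·3504 = 196249, and √196249 = 443.
So n = (5 + 443) / 14 = 448/14 = 32.
Check: 32·(7·32 − 5)/2 = 3504. ✓

32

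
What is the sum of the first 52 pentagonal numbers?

Σ i(3i−1)/2 = (3Σi² − Σi) / 2 over i = 1..52.
Σi = 1378 and Σi² = 48230.
(3·48230 − 1·1378) / 2 = 143312/2 = 71656.

71656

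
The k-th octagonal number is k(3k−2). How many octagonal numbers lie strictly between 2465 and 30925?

The n-th octagonal number is n(3n−2).
Smallest index with value > 2465: n = 30 (giving 2640).
Largest index with value < 30925: n = 101 (giving 30401).
Indices 30 through 101: 72 terms.

72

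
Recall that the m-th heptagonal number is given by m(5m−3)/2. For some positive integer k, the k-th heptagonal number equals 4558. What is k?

Set n(5n−3)/2 = 4558, giving 5n² − 3n − 9116 = 0.
The discriminant is 9 + 40·4558 = 182329, and √182329 = 427.
So n = (3 + 427) / 10 = 430/10 = 43.

43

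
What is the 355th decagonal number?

503035

355·(4·355 − 3) = 355·1417 = 503035.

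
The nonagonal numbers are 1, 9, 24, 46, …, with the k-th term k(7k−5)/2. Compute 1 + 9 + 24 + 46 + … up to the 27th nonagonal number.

23310

Σ i(7i−5)/2 = (7Σi² − 5Σi) / 2 over i = 1..27.
Σi = 378 and Σi² = 6930.
(7·6930 − 5·378) / 2 = 46620/2 = 23310.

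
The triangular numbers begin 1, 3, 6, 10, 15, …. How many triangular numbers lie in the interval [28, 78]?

The n-th triangular number is n(n+1)/2.
Smallest index with value ≥ 28: n = 7 (giving 28).
Largest index with value ≤ 78: n = 12 (giving 78).
Indices 7 through 12: 6 terms.

6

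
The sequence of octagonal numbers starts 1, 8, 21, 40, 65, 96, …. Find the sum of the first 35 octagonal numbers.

Σ i(3i−2) = 3Σi² − 2Σi over i = 1..35.
Σi = 630 and Σi² = 14910.
3·14910 − 2·630 = 43470.

43470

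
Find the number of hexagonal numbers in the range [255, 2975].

27

The n-th hexagonal number is n(2n−1).
Smallest index with value ≥ 255: n = 12 (giving 276).
Largest index with value ≤ 2975: n = 38 (giving 2850).
Indices 12 through 38: 27 terms.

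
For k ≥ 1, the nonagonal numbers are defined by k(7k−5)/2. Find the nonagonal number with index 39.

5226

The 39th nonagonal number is n(7n−5)/2 with n = 39.
39·(7·39 − 5)/2 = 39·268/2 = 39·134 = 5226.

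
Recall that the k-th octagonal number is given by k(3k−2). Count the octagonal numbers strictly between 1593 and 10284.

35

The n-th octagonal number is n(3n−2).
Smallest index with value > 1593: n = 24 (giving 1680).
Largest index with value < 10284: n = 58 (giving 9976).
Indices 24 through 58: 35 terms.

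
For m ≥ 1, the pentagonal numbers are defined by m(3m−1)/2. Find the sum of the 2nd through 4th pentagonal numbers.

39

Σ i(3i−1)/2 = (3Σi² − Σi) / 2 over i = 2..4.
Σi = 10 − 1 = 9 and Σi² = 30 − 1 = 29.
(3·29 − 1·9) / 2 = 78/2 = 39.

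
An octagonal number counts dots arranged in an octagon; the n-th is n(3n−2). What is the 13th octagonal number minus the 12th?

Consecutive octagonal numbers differ by 6n − 5: here 6·13 − 5 = 73.

73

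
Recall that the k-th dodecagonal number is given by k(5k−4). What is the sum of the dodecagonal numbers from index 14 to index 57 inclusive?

Σ i(5i−4) = 5Σi² − 4Σi over i = 14..57.
Σi = 1653 − 91 = 1562 and Σi² = 63365 − 819 = 62546.
5·62546 − 4·1562 = 306482.

306482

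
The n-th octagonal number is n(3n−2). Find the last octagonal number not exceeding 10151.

Solve n(3n−2) ≤ 10151 for integer n.
n = 58 gives 9976 ≤ 10151, while n = 59 gives 10325 > 10151; so the answer is 9976.

9976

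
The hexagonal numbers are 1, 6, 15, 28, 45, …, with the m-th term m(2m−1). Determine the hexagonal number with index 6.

The 6th hexagonal number is n(2n−1) with n = 6.
6·(2·6 − 1) = 6·11 = 66.

66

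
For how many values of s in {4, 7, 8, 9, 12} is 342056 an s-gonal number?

s = 4: P(4, 584) = 341056 and P(4, 585) = 342225; 342056 is not s-gonal.
s = 7: P(7, 370) = 341695 and P(7, 371) = 343546; 342056 is not s-gonal.
s = 8: P(8, 338) = 342056. ✓
s = 9: P(9, 312) = 339924 and P(9, 313) = 342109; 342056 is not s-gonal.
s = 12: P(12, 261) = 339561 and P(12, 262) = 342172; 342056 is not s-gonal.
Hits: s ∈ {8} → 1.

1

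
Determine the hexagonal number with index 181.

65341

The 181st hexagonal number is n(2n−1) with n = 181.
181·(2·181 − 1) = 181·361 = 65341.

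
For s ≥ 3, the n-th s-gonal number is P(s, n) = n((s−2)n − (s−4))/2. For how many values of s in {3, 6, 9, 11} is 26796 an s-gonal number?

2

s = 3: P(3, 231) = 26796. ✓
s = 6: P(6, 116) = 26796. ✓
s = 9: P(9, 87) = 26274 and P(9, 88) = 26884; 26796 is not s-gonal.
s = 11: P(11, 77) = 26411 and P(11, 78) = 27105; 26796 is not s-gonal.
Hits: s ∈ {3, 6} → 2.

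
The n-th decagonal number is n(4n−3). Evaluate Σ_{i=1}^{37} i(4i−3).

68191

Σ i(4i−3) = 4Σi² − 3Σi over i = 1..37.
Σi = 703 and Σi² = 17575.
4·17575 − 3·703 = 68191.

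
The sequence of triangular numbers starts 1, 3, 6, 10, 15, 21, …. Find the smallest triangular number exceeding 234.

Solve n(n+1)/2 > 234 for integer n.
The largest n with value ≤ 234 is 21 (since 231 ≤ 234 < 253), so the first above is n = 22, value 253.

253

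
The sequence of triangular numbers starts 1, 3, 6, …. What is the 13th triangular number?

The 13th triangular number is n(n+1)/2 with n = 13.
13·14/2 = 182/2 = 91.

91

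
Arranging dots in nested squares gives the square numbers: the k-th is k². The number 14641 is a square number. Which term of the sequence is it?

121

We need n² = 14641, so n = √14641 = 121.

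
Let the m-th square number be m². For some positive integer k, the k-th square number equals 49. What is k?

7

We need n² = 49, so n = √49 = 7.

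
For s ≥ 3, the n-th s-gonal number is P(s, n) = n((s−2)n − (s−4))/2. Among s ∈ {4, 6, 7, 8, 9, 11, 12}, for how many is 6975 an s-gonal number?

1

s = 4: P(4, 83) = 6889 and P(4, 84) = 7056; 6975 is not s-gonal.
s = 6: P(6, 59) = 6903 and P(6, 60) = 7140; 6975 is not s-gonal.
s = 7: P(7, 53) = 6943 and P(7, 54) = 7209; 6975 is not s-gonal.
s = 8: P(8, 48) = 6816 and P(8, 49) = 7105; 6975 is not s-gonal.
s = 9: P(9, 45) = 6975. ✓
s = 11: P(11, 39) = 6708 and P(11, 40) = 7060; 6975 is not s-gonal.
s = 12: P(12, 37) = 6697 and P(12, 38) = 7068; 6975 is not s-gonal.
Hits: s ∈ {9} → 1.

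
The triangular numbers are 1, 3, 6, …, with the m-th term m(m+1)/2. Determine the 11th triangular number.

11·12/2 = 132/2 = 66.

66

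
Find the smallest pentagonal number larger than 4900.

5017

Solve n(3n−1)/2 > 4900 for integer n.
The largest n with value ≤ 4900 is 57 (since 4845 ≤ 4900 < 5017), so the first above is n = 58, value 5017.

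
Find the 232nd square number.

The 232nd square number is n² with n = 232.
232² = 53824.

53824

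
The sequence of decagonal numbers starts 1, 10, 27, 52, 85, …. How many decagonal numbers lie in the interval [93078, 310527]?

The n-th decagonal number is n(4n−3).
Smallest index with value ≥ 93078: n = 153 (giving 93177).
Largest index with value ≤ 310527: n = 279 (giving 310527).
Indices 153 through 279: 127 terms.

127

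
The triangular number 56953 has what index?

337

Set n(n+1)/2 = 56953, giving n² + n − 113906 = 0.
The discriminant is 1 + 8·56953 = 455625, and √455625 = 675.
So n = (-1 + 675) / 2 = 674/2 = 337.
Check: 337·338/2 = 56953. ✓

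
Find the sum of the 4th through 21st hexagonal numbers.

6369

Σ i(2i−1) = 2Σi² − Σi over i = 4..21.
Σi = 231 − 6 = 225 and Σi² = 3311 − 14 = 3297.
2·3297 − 1·225 = 6369.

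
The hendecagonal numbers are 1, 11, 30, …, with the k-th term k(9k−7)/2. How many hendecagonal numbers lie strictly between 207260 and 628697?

The n-th hendecagonal number is n(9n−7)/2.
Smallest index with value > 207260: n = 216 (giving 209196).
Largest index with value < 628697: n = 374 (giving 628133).
Indices 216 through 374: 159 terms.

159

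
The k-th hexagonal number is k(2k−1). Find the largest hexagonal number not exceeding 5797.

5778

Solve n(2n−1) ≤ 5797 for integer n.
n = 54 gives 5778 ≤ 5797, while n = 55 gives 5995 > 5797; so the answer is 5778.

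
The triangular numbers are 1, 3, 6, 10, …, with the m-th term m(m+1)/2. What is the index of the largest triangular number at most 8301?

128

Solve n(n+1)/2 ≤ 8301 for integer n.
n = 128 gives 8256 ≤ 8301, while n = 129 gives 8385 > 8301; so the answer is index 128.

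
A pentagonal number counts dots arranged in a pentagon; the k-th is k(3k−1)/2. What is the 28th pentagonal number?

1162

28·(3·28 − 1)/2 = 28·83/2 = 1162.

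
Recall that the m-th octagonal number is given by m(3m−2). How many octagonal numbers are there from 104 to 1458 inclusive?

The n-th octagonal number is n(3n−2).
Smallest index with value ≥ 104: n = 7 (giving 133).
Largest index with value ≤ 1458: n = 22 (giving 1408).
Indices 7 through 22: 16 terms.

16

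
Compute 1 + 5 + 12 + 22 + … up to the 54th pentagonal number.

Σ i(3i−1)/2 = (3Σi² − Σi) / 2 over i = 1..54.
Σi = 1485 and Σi² = 53955.
(3·53955 − 1·1485) / 2 = 160380/2 = 80190.

80190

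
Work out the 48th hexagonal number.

4560

48·(2·48 − 1) = 48·95 = 4560.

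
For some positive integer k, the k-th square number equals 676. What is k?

We need n² = 676, so n = √676 = 26.

26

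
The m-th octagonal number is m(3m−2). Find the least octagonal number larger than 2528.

2640

Solve n(3n−2) > 2528 for integer n.
The largest n with value ≤ 2528 is 29 (since 2465 ≤ 2528 < 2640), so the first above is n = 30, value 2640.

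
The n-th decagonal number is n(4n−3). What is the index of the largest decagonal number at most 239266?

244

Solve n(4n−3) ≤ 239266 for integer n.
n = 244 gives 237412 ≤ 239266, while n = 245 gives 239365 > 239266; so the answer is index 244.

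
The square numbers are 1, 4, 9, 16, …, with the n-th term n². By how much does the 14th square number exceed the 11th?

75

14² = 196 and 11² = 121.
Difference: 196 − 121 = 75.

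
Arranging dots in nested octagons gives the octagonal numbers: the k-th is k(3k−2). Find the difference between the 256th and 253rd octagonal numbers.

4575

256·(3·256 − 2) = 196096 and 253·(3·253 − 2) = 191521.
Difference: 196096 − 191521 = 4575.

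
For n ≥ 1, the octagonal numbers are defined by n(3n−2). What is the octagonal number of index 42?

5208

42·(3·42 − 2) = 42·124 = 5208.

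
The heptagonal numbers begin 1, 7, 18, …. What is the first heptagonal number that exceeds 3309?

Solve n(5n−3)/2 > 3309 for integer n.
The largest n with value ≤ 3309 is 36 (since 3186 ≤ 3309 < 3367), so the first above is n = 37, value 3367.

3367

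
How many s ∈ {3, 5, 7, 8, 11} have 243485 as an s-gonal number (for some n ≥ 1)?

1

s = 3: P(3, 697) = 243253 and P(3, 698) = 243951; 243485 is not s-gonal.
s = 5: P(5, 403) = 243412 and P(5, 404) = 244622; 243485 is not s-gonal.
s = 7: P(7, 312) = 242892 and P(7, 313) = 244453; 243485 is not s-gonal.
s = 8: P(8, 285) = 243105 and P(8, 286) = 244816; 243485 is not s-gonal.
s = 11: P(11, 233) = 243485. ✓
Hits: s ∈ {11} → 1.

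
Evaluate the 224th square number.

224² = 50176.

50176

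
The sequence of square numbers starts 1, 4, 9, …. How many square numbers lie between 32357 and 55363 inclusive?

The n-th square number is n².
Smallest index with value ≥ 32357: n = 180 (giving 32400).
Largest index with value ≤ 55363: n = 235 (giving 55225).
Indices 180 through 235: 56 terms.

56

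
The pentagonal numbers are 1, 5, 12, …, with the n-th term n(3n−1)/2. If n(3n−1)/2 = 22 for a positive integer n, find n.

4

Set n(3n−1)/2 = 22, giving 3n² − n − 44 = 0.
So n = (1 + 23) / 6 = 24/6 = 4.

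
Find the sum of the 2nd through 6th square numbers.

Σ_{i=2}^{6} i² = 91 − 1 = 90.

90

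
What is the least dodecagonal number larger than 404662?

Solve n(5n−4) > 404662 for integer n.
The largest n with value ≤ 404662 is 284 (since 402144 ≤ 404662 < 404985), so the first above is n = 285, value 404985.

404985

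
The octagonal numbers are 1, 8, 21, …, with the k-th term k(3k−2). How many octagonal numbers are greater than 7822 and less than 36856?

The n-th octagonal number is n(3n−2).
Smallest index with value > 7822: n = 52 (giving 8008).
Largest index with value < 36856: n = 111 (giving 36741).
Indices 52 through 111: 60 terms.

60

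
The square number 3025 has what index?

55

We need n² = 3025, so n = √3025 = 55.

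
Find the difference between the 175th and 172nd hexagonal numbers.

2079

175·(2·175 − 1) = 61075 and 172·(2·172 − 1) = 58996.
Difference: 61075 − 58996 = 2079.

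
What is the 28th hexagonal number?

The 28th hexagonal number is n(2n−1) with n = 28.
28·(2·28 − 1) = 28·55 = 1540.

1540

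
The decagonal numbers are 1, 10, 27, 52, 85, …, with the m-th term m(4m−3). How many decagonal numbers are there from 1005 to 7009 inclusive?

26

The n-th decagonal number is n(4n−3).
Smallest index with value ≥ 1005: n = 17 (giving 1105).
Largest index with value ≤ 7009: n = 42 (giving 6930).
Indices 17 through 42: 26 terms.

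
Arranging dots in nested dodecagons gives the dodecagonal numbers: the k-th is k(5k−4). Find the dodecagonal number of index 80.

The 80th dodecagonal number is n(5n−4) with n = 80.
80·(5·80 − 4) = 80·396 = 31680.

31680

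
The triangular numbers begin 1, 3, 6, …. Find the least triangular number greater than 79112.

79401

Solve n(n+1)/2 > 79112 for integer n.
The largest n with value ≤ 79112 is 397 (since 79003 ≤ 79112 < 79401), so the first above is n = 398, value 79401.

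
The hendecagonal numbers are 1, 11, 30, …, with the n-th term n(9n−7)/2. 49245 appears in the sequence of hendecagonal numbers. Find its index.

Set n(9n−7)/2 = 49245, giving 9n² − 7n − 98490 = 0.
The discriminant is 49 + 72·49245 = 3545689, and √3545689 = 1883.
So n = (7 + 1883) / 18 = 1890/18 = 105.

105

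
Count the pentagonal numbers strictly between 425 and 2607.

The n-th pentagonal number is n(3n−1)/2.
Smallest index with value > 425: n = 18 (giving 477).
Largest index with value < 2607: n = 41 (giving 2501).
Indices 18 through 41: 24 terms.

24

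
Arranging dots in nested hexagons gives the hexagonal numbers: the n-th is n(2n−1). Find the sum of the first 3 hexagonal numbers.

22

Σ i(2i−1) = 2Σi² − Σi over i = 1..3.
Σi = 6 and Σi² = 14.
2·14 − 1·6 = 22.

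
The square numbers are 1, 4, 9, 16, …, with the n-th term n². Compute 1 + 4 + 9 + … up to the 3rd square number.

Σ_{i=1}^{3} i² = 3·4·7/6 = 14.

14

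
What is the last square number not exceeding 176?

Solve n² ≤ 176 for integer n.
n = 13 gives 169 ≤ 176, while n = 14 gives 196 > 176; so the answer is 169.

169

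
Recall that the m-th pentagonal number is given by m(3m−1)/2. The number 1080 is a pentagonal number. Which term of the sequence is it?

Set n(3n−1)/2 = 1080, giving 3n² − n − 2160 = 0.
The discriminant is 1 + 24·1080 = 25921, and √25921 = 161.
So n = (1 + 161) / 6 = 162/6 = 27.
Check: 27·(3·27 − 1)/2 = 1080. ✓

27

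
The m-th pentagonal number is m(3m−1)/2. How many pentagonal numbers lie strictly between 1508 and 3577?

17

The n-th pentagonal number is n(3n−1)/2.
Smallest index with value > 1508: n = 32 (giving 1520).
Largest index with value < 3577: n = 48 (giving 3432).
Indices 32 through 48: 17 terms.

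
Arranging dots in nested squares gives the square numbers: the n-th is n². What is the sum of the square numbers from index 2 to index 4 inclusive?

29

Σ_{i=2}^{4} i² = 30 − 1 = 29.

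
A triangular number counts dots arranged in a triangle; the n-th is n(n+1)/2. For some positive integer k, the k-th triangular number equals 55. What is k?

10

Set n(n+1)/2 = 55, giving n² + n − 110 = 0.
The discriminant is 1 + 8·55 = 441, and √441 = 21.
So n = (-1 + 21) / 2 = 20/2 = 10.
Check: 10·11/2 = 55. ✓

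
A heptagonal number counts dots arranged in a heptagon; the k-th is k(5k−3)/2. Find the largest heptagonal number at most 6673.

Solve n(5n−3)/2 ≤ 6673 for integer n.
n = 51 gives 6426 ≤ 6673, while n = 52 gives 6682 > 6673; so the answer is 6426.

6426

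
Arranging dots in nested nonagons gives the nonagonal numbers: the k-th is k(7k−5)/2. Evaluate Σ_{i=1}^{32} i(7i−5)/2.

Σ i(7i−5)/2 = (7Σi² − 5Σi) / 2 over i = 1..32.
Σi = 528 and Σi² = 11440.
(7·11440 − 5·528) / 2 = 77440/2 = 38720.

38720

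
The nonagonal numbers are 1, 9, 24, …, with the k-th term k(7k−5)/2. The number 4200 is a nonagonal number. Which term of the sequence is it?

35

Set n(7n−5)/2 = 4200, giving 7n² − 5n − 8400 = 0.
The discriminant is 25 + 56·4200 = 235225, and √235225 = 485.
So n = (5 + 485) / 14 = 490/14 = 35.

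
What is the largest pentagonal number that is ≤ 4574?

Solve n(3n−1)/2 ≤ 4574 for integer n.
n = 55 gives 4510 ≤ 4574, while n = 56 gives 4676 > 4574; so the answer is 4510.

4510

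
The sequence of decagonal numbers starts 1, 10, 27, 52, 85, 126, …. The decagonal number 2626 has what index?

26

Set n(4n−3) = 2626, giving 4n² − 3n − 2626 = 0.
So n = (3 + 205) / 8 = 208/8 = 26.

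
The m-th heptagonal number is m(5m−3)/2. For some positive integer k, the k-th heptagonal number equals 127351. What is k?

Set n(5n−3)/2 = 127351, giving 5n² − 3n − 254702 = 0.
So n = (3 + 2257) / 10 = 2260/10 = 226.

226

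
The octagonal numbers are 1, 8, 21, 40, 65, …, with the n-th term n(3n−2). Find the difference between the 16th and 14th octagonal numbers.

176

16·(3·16 − 2) = 736 and 14·(3·14 − 2) = 560.
Difference: 736 − 560 = 176.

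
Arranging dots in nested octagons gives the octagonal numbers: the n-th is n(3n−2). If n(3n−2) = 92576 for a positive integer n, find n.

176

Set n(3n−2) = 92576, giving 3n² − 2n − 92576 = 0.
The discriminant is 4 + 12·92576 = 1110916, and √1110916 = 1054.
So n = (2 + 1054) / 6 = 1056/6 = 176.
Check: 176·(3·176 − 2) = 92576. ✓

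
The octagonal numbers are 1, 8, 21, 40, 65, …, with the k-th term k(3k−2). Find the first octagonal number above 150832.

151425

Solve n(3n−2) > 150832 for integer n.
The largest n with value ≤ 150832 is 224 (since 150080 ≤ 150832 < 151425), so the first above is n = 225, value 151425.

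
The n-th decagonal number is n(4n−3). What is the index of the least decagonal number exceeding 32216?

91

Solve n(4n−3) > 32216 for integer n.
The largest n with value ≤ 32216 is 90 (since 32130 ≤ 32216 < 32851), so the first above is n = 91, value 32851.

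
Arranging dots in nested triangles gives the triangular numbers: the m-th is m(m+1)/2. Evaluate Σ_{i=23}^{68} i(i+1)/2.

52716

Σ i(i+1)/2 = (Σi² + Σi) / 2 over i = 23..68.
Σi = 2346 − 253 = 2093 and Σi² = 107134 − 3795 = 103339.
(1·103339 + 1·2093) / 2 = 105432/2 = 52716.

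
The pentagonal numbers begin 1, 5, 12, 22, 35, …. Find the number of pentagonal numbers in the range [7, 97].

6

The n-th pentagonal number is n(3n−1)/2.
Smallest index with value ≥ 7: n = 3 (giving 12).
Largest index with value ≤ 97: n = 8 (giving 92).
Indices 3 through 8: 6 terms.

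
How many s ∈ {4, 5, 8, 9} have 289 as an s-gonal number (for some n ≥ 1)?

1

s = 4: P(4, 17) = 289. ✓
s = 5: P(5, 14) = 287 and P(5, 15) = 330; 289 is not s-gonal.
s = 8: P(8, 10) = 280 and P(8, 11) = 341; 289 is not s-gonal.
s = 9: P(9, 9) = 261 and P(9, 10) = 325; 289 is not s-gonal.
Hits: s ∈ {4} → 1.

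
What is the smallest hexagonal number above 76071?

Solve n(2n−1) > 76071 for integer n.
The largest n with value ≤ 76071 is 195 (since 75855 ≤ 76071 < 76636), so the first above is n = 196, value 76636.

76636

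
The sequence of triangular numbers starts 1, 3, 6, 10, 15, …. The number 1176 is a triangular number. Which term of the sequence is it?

48

Set n(n+1)/2 = 1176, giving n² + n − 2352 = 0.
The discriminant is 1 + 8·1176 = 9409, and √9409 = 97.
So n = (-1 + 97) / 2 = 96/2 = 48.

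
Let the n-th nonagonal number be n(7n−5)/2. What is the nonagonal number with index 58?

11629

The 58th nonagonal number is n(7n−5)/2 with n = 58.
58·(7·58 − 5)/2 = 58·401/2 = 11629.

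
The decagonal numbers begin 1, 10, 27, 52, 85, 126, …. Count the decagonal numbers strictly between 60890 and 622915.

271

The n-th decagonal number is n(4n−3).
Smallest index with value > 60890: n = 124 (giving 61132).
Largest index with value < 622915: n = 394 (giving 619762).
Indices 124 through 394: 271 terms.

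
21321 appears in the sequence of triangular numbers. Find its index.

206

Set n(n+1)/2 = 21321, giving n² + n − 42642 = 0.
The discriminant is 1 + 8·21321 = 170569, and √170569 = 413.
So n = (-1 + 413) / 2 = 412/2 = 206.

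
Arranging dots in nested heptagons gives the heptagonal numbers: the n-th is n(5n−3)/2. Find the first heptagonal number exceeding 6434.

Solve n(5n−3)/2 > 6434 for integer n.
The largest n with value ≤ 6434 is 51 (since 6426 ≤ 6434 < 6682), so the first above is n = 52, value 6682.

6682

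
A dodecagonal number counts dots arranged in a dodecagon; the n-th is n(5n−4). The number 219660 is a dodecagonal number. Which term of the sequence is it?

Set n(5n−4) = 219660, giving 5n² − 4n − 219660 = 0.
The discriminant is 16 + 20·219660 = 4393216, and √4393216 = 2096.
So n = (4 + 2096) / 10 = 2100/10 = 210.

210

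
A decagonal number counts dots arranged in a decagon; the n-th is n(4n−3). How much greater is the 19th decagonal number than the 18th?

145

Consecutive decagonal numbers differ by 8n − 7: here 8·19 − 7 = 145.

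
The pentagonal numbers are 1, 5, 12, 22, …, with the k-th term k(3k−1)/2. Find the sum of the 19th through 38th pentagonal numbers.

25080

Σ i(3i−1)/2 = (3Σi² − Σi) / 2 over i = 19..38.
Σi = 741 − 171 = 570 and Σi² = 19019 − 2109 = 16910.
(3·16910 − 1·570) / 2 = 50160/2 = 25080.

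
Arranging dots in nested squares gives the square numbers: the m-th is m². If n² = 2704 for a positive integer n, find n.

52

We need n² = 2704, so n = √2704 = 52.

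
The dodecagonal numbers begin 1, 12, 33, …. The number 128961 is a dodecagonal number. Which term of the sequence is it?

Set n(5n−4) = 128961, giving 5n² − 4n − 128961 = 0.
The discriminant is 16 + 20·128961 = 2579236, and √2579236 = 1606.
So n = (4 + 1606) / 10 = 1610/10 = 161.

161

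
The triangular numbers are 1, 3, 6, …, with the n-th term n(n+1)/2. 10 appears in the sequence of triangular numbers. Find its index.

Set n(n+1)/2 = 10, giving n² + n − 20 = 0.
The discriminant is 1 + 8·10 = 81, and √81 = 9.
So n = (-1 + 9) / 2 = 8/2 = 4.

4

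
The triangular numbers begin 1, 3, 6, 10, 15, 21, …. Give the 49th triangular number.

The 49th triangular number is n(n+1)/2 with n = 49.
49·50/2 = 2450/2 = 1225.

1225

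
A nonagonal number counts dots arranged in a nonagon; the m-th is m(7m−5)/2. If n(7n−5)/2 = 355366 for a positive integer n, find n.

319

Set n(7n−5)/2 = 355366, giving 7n² − 5n − 710732 = 0.
The discriminant is 25 + 56·355366 = 19900521, and √19900521 = 4461.
So n = (5 + 4461) / 14 = 4466/14 = 319.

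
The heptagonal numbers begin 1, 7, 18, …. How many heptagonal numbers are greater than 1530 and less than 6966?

The n-th heptagonal number is n(5n−3)/2.
Smallest index with value > 1530: n = 26 (giving 1651).
Largest index with value < 6966: n = 53 (giving 6943).
Indices 26 through 53: 28 terms.

28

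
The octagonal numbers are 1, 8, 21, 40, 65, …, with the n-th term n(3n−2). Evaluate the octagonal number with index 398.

The 398th octagonal number is n(3n−2) with n = 398.
398·(3·398 − 2) = 398·1192 = 474416.

474416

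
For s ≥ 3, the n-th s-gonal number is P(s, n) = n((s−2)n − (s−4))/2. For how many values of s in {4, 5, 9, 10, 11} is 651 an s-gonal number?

2

s = 4: P(4, 25) = 625 and P(4, 26) = 676; 651 is not s-gonal.
s = 5: P(5, 21) = 651. ✓
s = 9: P(9, 14) = 651. ✓
s = 10: P(10, 13) = 637 and P(10, 14) = 742; 651 is not s-gonal.
s = 11: P(11, 12) = 606 and P(11, 13) = 715; 651 is not s-gonal.
Hits: s ∈ {5, 9} → 2.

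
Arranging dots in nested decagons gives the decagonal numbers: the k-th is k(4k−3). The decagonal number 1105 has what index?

17

Set n(4n−3) = 1105, giving 4n² − 3n − 1105 = 0.
The discriminant is 9 + 16·1105 = 17689, and √17689 = 133.
So n = (3 + 133) / 8 = 136/8 = 17.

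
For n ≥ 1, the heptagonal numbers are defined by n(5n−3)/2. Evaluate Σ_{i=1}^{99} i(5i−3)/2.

Σ i(5i−3)/2 = (5Σi² − 3Σi) / 2 over i = 1..99.
Σi = 4950 and Σi² = 328350.
(5·328350 − 3·4950) / 2 = 1626900/2 = 813450.

813450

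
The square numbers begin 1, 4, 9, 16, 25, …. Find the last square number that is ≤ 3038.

Solve n² ≤ 3038 for integer n.
n = 55 gives 3025 ≤ 3038, while n = 56 gives 3136 > 3038; so the answer is 3025.

3025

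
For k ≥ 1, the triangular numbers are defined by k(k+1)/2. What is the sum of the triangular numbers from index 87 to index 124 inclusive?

215764

Σ i(i+1)/2 = (Σi² + Σi) / 2 over i = 87..124.
Σi = 7750 − 3741 = 4009 and Σi² = 643250 − 215731 = 427519.
(1·427519 + 1·4009) / 2 = 431528/2 = 215764.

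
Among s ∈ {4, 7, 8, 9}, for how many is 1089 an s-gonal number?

2

s = 4: P(4, 33) = 1089. ✓
s = 7: P(7, 21) = 1071 and P(7, 22) = 1177; 1089 is not s-gonal.
s = 8: P(8, 19) = 1045 and P(8, 20) = 1160; 1089 is not s-gonal.
s = 9: P(9, 18) = 1089. ✓
Hits: s ∈ {4, 9} → 2.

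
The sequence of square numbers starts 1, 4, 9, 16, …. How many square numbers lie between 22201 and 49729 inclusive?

The n-th square number is n².
Smallest index with value ≥ 22201: n = 149 (giving 22201).
Largest index with value ≤ 49729: n = 223 (giving 49729).
Indices 149 through 223: 75 terms.

75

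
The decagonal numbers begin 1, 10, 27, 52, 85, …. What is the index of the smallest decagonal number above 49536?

112

Solve n(4n−3) > 49536 for integer n.
The largest n with value ≤ 49536 is 111 (since 48951 ≤ 49536 < 49840), so the first above is n = 112, value 49840.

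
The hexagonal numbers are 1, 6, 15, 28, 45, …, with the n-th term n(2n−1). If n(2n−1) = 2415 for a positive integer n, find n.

35

Set n(2n−1) = 2415, giving 2n² − n − 2415 = 0.
The discriminant is 1 + 8·2415 = 19321, and √19321 = 139.
So n = (1 + 139) / 4 = 140/4 = 35.
Check: 35·(2·35 − 1) = 2415. ✓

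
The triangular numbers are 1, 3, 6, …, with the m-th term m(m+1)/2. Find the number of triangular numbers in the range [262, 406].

The n-th triangular number is n(n+1)/2.
Smallest index with value ≥ 262: n = 23 (giving 276).
Largest index with value ≤ 406: n = 28 (giving 406).
Indices 23 through 28: 6 terms.

6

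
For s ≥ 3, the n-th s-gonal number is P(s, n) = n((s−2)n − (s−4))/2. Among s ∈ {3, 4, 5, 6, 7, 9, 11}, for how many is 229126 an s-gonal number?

1

s = 3: P(3, 676) = 228826 and P(3, 677) = 229503; 229126 is not s-gonal.
s = 4: P(4, 478) = 228484 and P(4, 479) = 229441; 229126 is not s-gonal.
s = 5: P(5, 391) = 229126. ✓
s = 6: P(6, 338) = 228150 and P(6, 339) = 229503; 229126 is not s-gonal.
s = 7: P(7, 303) = 229068 and P(7, 304) = 230584; 229126 is not s-gonal.
s = 9: P(9, 256) = 228736 and P(9, 257) = 230529; 229126 is not s-gonal.
s = 11: P(11, 226) = 229051 and P(11, 227) = 231086; 229126 is not s-gonal.
Hits: s ∈ {5} → 1.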